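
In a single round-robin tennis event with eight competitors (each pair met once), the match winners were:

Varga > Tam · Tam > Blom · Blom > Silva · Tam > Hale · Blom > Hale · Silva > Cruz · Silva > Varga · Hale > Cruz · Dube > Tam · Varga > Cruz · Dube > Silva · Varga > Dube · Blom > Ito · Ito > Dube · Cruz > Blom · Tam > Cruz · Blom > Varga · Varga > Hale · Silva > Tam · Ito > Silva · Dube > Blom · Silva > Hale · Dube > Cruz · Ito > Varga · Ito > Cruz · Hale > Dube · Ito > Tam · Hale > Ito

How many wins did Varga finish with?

Varga's results: beat Hale, Cruz, Tam, Dube; lost to Silva, Ito, Blom.
That is 4 wins.

4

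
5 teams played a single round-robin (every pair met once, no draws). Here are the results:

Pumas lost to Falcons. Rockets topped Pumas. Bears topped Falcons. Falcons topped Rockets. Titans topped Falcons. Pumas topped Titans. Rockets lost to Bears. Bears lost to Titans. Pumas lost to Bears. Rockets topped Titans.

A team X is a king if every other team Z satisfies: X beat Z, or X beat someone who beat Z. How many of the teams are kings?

Pumas cannot reach Rockets in two steps.
Falcons cannot reach Bears in two steps.
Bears reaches everyone (king).
Rockets reaches everyone (king).
Titans reaches everyone (king).
Kings: Bears, Rockets, Titans — 3.

3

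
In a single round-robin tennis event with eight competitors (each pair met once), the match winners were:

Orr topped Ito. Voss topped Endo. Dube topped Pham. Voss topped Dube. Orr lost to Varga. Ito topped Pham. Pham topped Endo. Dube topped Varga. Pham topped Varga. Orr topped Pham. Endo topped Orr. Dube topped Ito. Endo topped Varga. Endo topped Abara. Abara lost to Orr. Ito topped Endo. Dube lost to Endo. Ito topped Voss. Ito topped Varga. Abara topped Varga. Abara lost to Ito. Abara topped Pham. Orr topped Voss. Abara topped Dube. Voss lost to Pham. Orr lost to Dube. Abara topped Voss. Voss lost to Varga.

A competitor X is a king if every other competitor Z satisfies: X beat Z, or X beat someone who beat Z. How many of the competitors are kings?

Abara reaches everyone (king).
Voss reaches everyone (king).
Dube reaches everyone (king).
Orr reaches everyone (king).
Ito reaches everyone (king).
Endo reaches everyone (king).
Pham cannot reach Ito in two steps.
Varga reaches everyone (king).
Kings: Abara, Voss, Dube, Orr, Ito, Endo, Varga — 7.

7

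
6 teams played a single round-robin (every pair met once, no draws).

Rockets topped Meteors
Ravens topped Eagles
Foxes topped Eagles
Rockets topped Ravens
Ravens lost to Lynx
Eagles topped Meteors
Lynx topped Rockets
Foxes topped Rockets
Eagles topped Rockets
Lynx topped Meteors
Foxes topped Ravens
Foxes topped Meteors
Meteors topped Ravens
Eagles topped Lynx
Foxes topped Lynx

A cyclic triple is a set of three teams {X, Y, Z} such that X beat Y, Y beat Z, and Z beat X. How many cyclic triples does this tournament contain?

3

Of the C(6,3) = 20 triples, the cyclic ones are: {Eagles, Ravens, Meteors}; {Eagles, Ravens, Rockets}; {Eagles, Ravens, Lynx}.
That is 3.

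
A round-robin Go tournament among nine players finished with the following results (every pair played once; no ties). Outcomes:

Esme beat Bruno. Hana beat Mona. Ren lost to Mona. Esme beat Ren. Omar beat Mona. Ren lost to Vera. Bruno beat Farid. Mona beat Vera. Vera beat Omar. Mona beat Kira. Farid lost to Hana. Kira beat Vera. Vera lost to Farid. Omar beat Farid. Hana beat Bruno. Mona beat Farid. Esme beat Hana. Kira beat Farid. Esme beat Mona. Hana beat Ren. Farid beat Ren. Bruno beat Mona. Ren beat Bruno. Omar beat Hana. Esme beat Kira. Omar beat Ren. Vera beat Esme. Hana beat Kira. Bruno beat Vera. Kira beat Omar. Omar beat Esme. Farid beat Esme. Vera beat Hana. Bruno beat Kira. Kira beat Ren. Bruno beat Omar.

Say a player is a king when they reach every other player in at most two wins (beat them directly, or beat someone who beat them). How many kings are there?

8

Esme reaches everyone (king).
Hana reaches everyone (king).
Farid reaches everyone (king).
Mona reaches everyone (king).
Ren cannot reach Esme, Hana in two steps.
Kira reaches everyone (king).
Vera reaches everyone (king).
Omar reaches everyone (king).
Bruno reaches everyone (king).
Kings: Esme, Hana, Farid, Mona, Kira, Vera, Omar, Bruno — 8.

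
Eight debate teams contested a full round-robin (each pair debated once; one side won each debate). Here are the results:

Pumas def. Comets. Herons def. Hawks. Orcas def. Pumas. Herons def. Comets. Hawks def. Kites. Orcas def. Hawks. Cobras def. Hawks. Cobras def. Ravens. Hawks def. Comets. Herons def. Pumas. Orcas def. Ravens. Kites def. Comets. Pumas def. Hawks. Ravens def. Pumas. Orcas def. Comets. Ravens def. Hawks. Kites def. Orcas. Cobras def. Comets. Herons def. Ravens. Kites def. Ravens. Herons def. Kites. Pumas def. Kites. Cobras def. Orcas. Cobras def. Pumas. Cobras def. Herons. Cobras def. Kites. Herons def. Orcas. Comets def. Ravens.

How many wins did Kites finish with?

Kites' results: beat Comets, Ravens, Orcas; lost to Herons, Cobras, Hawks, Pumas.
That is 3 wins.

3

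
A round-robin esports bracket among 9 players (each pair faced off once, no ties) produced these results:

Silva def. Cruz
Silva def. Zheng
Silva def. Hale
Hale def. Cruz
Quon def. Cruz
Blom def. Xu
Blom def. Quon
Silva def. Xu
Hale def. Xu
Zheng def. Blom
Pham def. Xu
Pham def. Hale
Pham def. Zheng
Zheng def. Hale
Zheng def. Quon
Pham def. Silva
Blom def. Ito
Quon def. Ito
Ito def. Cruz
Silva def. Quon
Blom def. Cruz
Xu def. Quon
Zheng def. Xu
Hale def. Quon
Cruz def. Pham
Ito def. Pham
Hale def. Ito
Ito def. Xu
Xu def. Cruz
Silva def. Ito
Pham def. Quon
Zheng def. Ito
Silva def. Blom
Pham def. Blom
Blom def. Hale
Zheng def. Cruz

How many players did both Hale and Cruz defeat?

Hale beat: Quon, Cruz, Xu, Ito.
Cruz beat: Pham.
No one was beaten by both.

0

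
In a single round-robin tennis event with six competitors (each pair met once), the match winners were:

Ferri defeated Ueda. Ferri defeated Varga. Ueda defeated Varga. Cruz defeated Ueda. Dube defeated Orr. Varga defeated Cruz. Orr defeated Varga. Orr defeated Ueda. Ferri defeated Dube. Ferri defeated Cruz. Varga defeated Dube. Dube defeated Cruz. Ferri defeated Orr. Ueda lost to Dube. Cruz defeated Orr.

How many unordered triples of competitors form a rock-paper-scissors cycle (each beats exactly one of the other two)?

4

Of the C(6,3) = 20 triples, the cyclic ones are: {Dube, Varga, Orr}; {Dube, Varga, Ueda}; {Varga, Orr, Cruz}; {Varga, Cruz, Ueda}.
That is 4.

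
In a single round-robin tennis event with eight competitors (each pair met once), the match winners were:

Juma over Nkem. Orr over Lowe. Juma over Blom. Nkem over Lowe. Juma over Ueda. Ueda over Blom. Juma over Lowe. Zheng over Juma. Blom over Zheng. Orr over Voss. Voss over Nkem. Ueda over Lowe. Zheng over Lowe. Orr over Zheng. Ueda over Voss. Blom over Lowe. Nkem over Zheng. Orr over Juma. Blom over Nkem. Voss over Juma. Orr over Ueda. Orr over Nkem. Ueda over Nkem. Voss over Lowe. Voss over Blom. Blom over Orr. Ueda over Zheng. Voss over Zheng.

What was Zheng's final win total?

2

Zheng's results: beat Lowe, Juma; lost to Ueda, Nkem, Orr, Voss, Blom.
That is 2 wins.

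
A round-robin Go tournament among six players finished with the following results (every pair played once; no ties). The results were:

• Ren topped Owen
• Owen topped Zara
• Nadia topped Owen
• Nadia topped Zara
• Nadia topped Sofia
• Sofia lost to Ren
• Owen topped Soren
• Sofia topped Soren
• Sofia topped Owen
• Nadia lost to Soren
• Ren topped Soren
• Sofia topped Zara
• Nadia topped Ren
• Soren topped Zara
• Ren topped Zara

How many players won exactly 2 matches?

2

Win totals: Ren 4, Nadia 4, Zara 0, Soren 2, Owen 2, Sofia 3.
Exactly 2: Soren, Owen — 2 players.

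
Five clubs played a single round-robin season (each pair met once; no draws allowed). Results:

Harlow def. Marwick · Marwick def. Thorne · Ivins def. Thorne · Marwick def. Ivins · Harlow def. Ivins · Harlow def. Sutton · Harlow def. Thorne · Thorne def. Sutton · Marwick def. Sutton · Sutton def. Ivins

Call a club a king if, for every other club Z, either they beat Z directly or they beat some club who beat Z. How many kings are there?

1

Sutton cannot reach Marwick, Harlow in two steps.
Marwick cannot reach Harlow in two steps.
Thorne cannot reach Marwick, Harlow in two steps.
Ivins cannot reach Marwick, Harlow in two steps.
Harlow reaches everyone (king).
Kings: Harlow — 1.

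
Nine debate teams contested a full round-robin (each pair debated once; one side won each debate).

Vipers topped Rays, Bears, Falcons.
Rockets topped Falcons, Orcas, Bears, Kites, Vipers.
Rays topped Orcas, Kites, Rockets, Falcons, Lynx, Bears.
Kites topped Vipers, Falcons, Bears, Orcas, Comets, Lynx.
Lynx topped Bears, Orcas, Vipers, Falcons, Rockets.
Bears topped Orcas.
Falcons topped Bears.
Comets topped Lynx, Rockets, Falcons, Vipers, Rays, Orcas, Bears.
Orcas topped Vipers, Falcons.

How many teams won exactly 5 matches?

2

Win totals: Falcons 1, Comets 7, Rays 6, Kites 6, Lynx 5, Bears 1, Vipers 3, Orcas 2, Rockets 5.
Exactly 5: Lynx, Rockets — 2 teams.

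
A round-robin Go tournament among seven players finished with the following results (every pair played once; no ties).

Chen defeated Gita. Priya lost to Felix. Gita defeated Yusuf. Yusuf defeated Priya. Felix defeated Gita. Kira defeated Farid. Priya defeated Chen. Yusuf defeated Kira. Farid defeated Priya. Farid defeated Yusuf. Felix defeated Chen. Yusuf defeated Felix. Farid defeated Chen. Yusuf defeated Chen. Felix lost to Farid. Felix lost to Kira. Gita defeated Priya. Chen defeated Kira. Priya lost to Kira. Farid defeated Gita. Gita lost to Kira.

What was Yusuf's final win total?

4

Yusuf's results: beat Kira, Felix, Priya, Chen; lost to Farid, Gita.
That is 4 wins.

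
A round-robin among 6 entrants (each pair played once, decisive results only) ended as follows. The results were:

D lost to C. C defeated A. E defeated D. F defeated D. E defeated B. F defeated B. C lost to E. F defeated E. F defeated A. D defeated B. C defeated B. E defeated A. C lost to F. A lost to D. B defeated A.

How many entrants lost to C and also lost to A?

C beat: A, B, D.
A beat: no one.
No one was beaten by both.

0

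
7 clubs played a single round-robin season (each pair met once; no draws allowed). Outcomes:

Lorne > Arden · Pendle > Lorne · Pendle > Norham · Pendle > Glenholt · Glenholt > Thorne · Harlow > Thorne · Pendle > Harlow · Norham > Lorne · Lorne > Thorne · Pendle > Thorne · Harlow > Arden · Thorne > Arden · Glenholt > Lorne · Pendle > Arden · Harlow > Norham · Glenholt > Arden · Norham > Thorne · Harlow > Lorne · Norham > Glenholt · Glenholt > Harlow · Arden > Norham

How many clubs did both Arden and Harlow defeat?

1

Arden beat: Norham.
Harlow beat: Thorne, Norham, Lorne, Arden.
Both beat: Norham — 1.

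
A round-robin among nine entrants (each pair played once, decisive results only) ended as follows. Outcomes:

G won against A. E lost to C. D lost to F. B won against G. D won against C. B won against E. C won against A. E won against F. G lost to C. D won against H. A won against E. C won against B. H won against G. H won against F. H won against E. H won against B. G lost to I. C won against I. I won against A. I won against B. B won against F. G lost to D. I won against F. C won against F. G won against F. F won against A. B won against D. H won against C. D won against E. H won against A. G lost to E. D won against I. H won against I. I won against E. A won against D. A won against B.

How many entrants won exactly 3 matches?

1

Win totals: A 3, B 4, C 6, D 5, E 2, F 2, G 2, H 7, I 5.
Exactly 3: A — 1 entrant.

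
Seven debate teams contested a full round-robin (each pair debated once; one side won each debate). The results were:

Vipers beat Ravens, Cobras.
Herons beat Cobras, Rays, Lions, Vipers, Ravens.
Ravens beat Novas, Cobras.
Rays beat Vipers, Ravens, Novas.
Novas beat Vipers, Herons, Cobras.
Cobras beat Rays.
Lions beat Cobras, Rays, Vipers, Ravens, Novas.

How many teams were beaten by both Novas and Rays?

Novas beat: Cobras, Herons, Vipers.
Rays beat: Ravens, Novas, Vipers.
Both beat: Vipers — 1.

1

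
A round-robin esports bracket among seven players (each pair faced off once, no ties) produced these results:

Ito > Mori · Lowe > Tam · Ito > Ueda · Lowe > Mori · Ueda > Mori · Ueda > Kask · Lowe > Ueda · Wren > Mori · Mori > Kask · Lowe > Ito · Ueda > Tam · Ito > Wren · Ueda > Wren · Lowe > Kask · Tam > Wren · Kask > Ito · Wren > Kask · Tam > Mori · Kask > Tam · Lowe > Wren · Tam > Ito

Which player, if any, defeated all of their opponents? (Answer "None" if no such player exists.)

Lowe

Lowe has 6 wins out of 6 opponents — a perfect record.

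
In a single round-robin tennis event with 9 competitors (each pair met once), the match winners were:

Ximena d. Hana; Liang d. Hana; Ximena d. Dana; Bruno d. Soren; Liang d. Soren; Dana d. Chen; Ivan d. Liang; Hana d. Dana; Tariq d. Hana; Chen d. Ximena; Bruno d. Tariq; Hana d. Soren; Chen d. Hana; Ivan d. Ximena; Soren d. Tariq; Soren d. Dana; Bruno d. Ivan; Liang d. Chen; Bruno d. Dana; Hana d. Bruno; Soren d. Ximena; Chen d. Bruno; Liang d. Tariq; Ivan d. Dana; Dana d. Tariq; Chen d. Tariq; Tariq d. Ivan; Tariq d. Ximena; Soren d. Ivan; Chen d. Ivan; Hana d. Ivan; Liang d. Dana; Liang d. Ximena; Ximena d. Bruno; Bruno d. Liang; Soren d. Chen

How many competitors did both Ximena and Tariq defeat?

1

Ximena beat: Bruno, Hana, Dana.
Tariq beat: Hana, Ximena, Ivan.
Both beat: Hana — 1.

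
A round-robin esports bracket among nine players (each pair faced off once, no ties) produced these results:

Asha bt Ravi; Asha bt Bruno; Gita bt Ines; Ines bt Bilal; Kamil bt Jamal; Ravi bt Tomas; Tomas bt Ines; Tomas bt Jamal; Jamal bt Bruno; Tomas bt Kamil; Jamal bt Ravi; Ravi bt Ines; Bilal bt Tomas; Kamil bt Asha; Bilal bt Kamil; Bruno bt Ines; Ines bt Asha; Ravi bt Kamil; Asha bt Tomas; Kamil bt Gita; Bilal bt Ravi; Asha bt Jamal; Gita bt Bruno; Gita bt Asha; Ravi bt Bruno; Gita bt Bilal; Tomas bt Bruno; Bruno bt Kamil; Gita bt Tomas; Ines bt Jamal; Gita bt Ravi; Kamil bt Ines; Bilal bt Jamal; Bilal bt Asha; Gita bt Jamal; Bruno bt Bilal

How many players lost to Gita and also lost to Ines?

3

Gita beat: Jamal, Asha, Tomas, Ines, Bilal, Ravi, Bruno.
Ines beat: Jamal, Asha, Bilal.
Both beat: Jamal, Asha, Bilal — 3.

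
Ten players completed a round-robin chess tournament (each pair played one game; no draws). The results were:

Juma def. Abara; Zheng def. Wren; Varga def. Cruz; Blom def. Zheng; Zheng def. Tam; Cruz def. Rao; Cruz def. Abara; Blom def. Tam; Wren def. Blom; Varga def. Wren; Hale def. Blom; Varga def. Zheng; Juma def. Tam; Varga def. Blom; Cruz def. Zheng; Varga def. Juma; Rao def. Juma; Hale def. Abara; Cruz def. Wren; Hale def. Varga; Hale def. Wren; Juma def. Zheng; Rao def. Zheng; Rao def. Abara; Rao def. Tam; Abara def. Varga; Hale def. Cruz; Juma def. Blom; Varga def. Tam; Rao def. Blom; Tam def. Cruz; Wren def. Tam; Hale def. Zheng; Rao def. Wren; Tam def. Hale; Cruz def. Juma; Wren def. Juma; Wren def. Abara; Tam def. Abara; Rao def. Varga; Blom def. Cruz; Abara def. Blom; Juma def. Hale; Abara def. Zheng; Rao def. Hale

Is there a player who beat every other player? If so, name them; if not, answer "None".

None

Highest win total is Rao with 8 (out of 9 possible).
Rao lost to Cruz, so no player went undefeated.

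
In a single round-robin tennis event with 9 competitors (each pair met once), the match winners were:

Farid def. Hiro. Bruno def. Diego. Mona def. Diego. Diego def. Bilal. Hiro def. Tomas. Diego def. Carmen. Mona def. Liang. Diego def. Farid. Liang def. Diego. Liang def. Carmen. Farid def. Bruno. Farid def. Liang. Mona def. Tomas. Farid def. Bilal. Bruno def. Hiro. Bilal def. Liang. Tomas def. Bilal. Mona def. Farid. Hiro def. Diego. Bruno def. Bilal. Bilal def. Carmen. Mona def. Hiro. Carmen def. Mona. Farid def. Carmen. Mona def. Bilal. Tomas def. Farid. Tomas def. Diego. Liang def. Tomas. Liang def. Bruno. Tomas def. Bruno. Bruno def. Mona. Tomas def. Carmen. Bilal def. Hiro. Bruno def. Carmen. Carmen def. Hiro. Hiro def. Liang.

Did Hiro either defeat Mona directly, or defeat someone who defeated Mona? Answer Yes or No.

Hiro did not beat Mona directly.
Hiro beat Liang, Tomas, Diego, but each of them lost to Mona. No two-step path.

No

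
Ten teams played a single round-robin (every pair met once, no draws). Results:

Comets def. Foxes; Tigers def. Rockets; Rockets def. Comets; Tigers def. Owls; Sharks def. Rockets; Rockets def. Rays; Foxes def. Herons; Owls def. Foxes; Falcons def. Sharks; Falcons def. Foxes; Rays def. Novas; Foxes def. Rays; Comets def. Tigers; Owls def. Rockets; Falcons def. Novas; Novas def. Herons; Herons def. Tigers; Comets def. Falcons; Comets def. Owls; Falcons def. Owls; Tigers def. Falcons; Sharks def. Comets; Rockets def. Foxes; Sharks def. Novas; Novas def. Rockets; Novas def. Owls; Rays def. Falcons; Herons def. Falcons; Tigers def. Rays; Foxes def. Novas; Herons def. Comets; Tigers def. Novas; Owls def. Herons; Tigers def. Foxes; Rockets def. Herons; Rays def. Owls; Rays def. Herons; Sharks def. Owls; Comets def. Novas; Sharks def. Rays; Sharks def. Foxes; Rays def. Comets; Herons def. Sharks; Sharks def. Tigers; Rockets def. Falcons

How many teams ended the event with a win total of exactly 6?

Win totals: Rockets 5, Rays 5, Novas 3, Foxes 3, Owls 3, Falcons 4, Herons 4, Sharks 7, Tigers 6, Comets 5.
Exactly 6: Tigers — 1 team.

1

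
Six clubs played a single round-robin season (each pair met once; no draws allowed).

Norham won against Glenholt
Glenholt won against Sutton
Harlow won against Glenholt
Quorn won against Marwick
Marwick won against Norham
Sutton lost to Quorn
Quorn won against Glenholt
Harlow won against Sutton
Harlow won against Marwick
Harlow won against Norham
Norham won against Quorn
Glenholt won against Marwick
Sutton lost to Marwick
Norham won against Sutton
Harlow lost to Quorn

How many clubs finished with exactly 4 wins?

Win totals: Quorn 4, Marwick 2, Norham 3, Sutton 0, Glenholt 2, Harlow 4.
Exactly 4: Quorn, Harlow — 2 clubs.

2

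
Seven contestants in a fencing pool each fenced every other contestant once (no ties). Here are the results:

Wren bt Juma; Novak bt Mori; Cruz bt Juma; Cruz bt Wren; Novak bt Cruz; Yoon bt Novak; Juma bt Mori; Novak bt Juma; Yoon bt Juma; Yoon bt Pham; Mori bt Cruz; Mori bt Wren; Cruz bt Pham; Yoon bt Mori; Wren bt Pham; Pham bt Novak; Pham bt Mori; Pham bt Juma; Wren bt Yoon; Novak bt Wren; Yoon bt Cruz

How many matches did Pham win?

3

Pham's results: beat Mori, Novak, Juma; lost to Cruz, Wren, Yoon.
That is 3 wins.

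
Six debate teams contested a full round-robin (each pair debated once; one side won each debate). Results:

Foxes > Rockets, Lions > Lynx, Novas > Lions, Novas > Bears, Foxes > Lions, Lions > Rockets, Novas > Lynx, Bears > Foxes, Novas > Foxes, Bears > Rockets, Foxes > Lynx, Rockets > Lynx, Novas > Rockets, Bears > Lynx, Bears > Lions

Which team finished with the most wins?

Novas

Win totals: Lynx 0, Novas 5, Rockets 1, Foxes 3, Lions 2, Bears 4.
Novas leads with 5 wins (next highest: 4).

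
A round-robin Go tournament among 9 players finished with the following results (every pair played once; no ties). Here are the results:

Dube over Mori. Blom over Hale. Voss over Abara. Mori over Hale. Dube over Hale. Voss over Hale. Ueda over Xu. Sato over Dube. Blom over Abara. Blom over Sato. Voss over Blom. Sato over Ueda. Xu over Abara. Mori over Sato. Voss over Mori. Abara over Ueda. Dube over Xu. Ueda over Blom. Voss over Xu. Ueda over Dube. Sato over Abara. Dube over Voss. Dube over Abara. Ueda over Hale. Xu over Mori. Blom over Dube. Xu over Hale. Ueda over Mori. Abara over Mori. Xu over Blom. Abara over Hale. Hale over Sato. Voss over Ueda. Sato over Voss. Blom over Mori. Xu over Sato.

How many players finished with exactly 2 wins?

Win totals: Voss 6, Ueda 5, Blom 5, Abara 3, Mori 2, Hale 1, Xu 5, Dube 5, Sato 4.
Exactly 2: Mori — 1 player.

1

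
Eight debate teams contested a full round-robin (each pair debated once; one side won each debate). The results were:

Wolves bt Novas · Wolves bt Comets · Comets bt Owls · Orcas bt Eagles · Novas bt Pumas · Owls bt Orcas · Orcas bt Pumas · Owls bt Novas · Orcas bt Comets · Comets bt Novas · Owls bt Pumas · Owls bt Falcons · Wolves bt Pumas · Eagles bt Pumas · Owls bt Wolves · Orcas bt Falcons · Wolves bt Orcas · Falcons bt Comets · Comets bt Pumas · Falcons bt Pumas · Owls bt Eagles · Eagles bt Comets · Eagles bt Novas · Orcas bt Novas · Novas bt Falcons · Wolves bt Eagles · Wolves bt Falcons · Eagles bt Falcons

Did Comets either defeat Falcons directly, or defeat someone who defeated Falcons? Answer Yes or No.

Comets did not beat Falcons directly.
Comets beat Novas, Owls, Pumas. Of those, Novas beat Falcons.

Yes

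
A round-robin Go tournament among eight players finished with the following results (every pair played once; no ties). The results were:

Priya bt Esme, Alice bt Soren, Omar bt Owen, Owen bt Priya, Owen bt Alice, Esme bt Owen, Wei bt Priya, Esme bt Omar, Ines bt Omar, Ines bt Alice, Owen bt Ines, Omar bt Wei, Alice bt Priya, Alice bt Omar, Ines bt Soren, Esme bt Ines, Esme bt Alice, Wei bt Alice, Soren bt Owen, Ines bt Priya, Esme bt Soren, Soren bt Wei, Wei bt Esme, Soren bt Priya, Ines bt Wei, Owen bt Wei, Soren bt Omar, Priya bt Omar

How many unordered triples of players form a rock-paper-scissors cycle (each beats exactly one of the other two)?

Win totals: Soren 4, Wei 3, Ines 5, Alice 3, Owen 4, Esme 5, Priya 2, Omar 2.
A player with w wins dominates both others in C(w,2) triples; summing gives 6 + 3 + 10 + 3 + 6 + 10 + 1 + 1 = 40 transitive triples.
Total triples C(8,3) = 56, so cyclic triples = 56 − 40 = 16.

16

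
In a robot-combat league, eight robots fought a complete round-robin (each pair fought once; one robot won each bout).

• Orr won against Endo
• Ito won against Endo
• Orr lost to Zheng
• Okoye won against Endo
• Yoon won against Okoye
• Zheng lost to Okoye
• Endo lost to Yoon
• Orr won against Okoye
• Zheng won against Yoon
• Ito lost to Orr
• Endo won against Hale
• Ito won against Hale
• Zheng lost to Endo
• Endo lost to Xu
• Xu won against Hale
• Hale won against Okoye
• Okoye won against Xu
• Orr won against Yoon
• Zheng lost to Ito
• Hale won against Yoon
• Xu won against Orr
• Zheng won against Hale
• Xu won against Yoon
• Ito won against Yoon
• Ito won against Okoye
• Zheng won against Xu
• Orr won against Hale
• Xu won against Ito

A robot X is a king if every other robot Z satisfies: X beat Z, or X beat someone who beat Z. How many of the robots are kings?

5

Yoon cannot reach Orr, Ito in two steps.
Orr reaches everyone (king).
Ito reaches everyone (king).
Xu reaches everyone (king).
Hale cannot reach Orr, Ito in two steps.
Okoye reaches everyone (king).
Zheng reaches everyone (king).
Endo cannot reach Ito in two steps.
Kings: Orr, Ito, Xu, Okoye, Zheng — 5.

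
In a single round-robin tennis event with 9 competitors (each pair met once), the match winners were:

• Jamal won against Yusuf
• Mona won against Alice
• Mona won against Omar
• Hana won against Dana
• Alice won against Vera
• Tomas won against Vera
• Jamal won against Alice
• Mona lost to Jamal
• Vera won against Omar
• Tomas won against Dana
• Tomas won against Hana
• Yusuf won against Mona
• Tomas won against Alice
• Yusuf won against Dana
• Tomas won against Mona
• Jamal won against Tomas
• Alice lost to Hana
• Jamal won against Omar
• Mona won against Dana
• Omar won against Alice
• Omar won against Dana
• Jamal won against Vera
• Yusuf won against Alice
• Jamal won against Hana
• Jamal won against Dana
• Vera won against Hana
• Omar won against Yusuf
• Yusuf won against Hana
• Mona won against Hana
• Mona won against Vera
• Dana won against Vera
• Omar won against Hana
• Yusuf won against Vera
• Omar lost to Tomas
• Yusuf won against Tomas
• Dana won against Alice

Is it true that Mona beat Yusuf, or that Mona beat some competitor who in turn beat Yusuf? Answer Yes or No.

Yes

Mona did not beat Yusuf directly.
Mona beat Vera, Dana, Hana, Omar, Alice. Of those, Omar beat Yusuf.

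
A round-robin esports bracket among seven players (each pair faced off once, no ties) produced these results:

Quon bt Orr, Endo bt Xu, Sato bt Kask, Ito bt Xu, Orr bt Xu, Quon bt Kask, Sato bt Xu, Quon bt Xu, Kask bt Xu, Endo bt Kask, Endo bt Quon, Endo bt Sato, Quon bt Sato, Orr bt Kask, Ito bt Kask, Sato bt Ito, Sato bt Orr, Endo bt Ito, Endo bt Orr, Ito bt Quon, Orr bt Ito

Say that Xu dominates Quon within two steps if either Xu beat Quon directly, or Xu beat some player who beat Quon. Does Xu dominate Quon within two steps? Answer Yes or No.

Xu did not beat Quon directly.
Xu beat no one, so there is no intermediate player.

No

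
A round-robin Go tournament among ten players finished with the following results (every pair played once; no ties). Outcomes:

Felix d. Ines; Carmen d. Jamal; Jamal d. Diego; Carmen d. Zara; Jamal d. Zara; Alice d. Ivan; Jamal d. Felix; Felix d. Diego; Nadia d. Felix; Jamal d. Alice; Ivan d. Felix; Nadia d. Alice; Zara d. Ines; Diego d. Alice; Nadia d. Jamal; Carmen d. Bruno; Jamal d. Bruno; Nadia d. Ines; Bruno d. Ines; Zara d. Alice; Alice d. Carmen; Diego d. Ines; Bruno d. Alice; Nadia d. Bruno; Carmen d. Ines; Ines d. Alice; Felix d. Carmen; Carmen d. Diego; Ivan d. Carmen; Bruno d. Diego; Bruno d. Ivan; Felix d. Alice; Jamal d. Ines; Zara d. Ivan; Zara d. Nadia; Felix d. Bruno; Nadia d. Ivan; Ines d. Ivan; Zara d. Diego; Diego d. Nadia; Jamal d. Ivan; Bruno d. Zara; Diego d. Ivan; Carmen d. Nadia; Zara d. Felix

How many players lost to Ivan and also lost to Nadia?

1

Ivan beat: Felix, Carmen.
Nadia beat: Ines, Felix, Ivan, Jamal, Alice, Bruno.
Both beat: Felix — 1.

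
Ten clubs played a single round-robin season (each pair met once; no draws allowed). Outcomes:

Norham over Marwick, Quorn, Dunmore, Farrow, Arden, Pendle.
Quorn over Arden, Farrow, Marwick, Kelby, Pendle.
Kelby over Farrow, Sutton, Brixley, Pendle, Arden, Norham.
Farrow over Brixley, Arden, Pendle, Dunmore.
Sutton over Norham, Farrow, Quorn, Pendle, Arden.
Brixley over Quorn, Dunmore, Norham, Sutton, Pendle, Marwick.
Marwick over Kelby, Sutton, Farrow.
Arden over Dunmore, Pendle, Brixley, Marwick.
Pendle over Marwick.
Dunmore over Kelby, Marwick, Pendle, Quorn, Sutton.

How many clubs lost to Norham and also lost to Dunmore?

Norham beat: Farrow, Arden, Pendle, Dunmore, Marwick, Quorn.
Dunmore beat: Pendle, Marwick, Quorn, Sutton, Kelby.
Both beat: Pendle, Marwick, Quorn — 3.

3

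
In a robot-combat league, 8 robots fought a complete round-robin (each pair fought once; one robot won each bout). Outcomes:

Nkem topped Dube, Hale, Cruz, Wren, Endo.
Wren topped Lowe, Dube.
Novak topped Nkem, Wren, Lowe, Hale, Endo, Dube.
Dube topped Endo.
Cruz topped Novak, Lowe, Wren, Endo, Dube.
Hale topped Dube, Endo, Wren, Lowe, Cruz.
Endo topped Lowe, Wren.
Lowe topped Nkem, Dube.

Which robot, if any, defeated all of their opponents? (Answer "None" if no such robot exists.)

Highest win total is Novak with 6 (out of 7 possible).
Novak lost to Cruz, so no robot went undefeated.

None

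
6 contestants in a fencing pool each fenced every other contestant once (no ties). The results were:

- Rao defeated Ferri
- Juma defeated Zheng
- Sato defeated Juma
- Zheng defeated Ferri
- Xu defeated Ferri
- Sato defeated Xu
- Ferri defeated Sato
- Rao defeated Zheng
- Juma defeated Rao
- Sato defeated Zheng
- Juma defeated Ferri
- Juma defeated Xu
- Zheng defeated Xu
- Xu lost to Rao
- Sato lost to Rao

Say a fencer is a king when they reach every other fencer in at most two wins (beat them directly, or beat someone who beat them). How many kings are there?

Zheng cannot reach Juma, Rao in two steps.
Ferri cannot reach Rao in two steps.
Juma reaches everyone (king).
Xu cannot reach Zheng, Juma, Rao in two steps.
Sato reaches everyone (king).
Rao reaches everyone (king).
Kings: Juma, Sato, Rao — 3.

3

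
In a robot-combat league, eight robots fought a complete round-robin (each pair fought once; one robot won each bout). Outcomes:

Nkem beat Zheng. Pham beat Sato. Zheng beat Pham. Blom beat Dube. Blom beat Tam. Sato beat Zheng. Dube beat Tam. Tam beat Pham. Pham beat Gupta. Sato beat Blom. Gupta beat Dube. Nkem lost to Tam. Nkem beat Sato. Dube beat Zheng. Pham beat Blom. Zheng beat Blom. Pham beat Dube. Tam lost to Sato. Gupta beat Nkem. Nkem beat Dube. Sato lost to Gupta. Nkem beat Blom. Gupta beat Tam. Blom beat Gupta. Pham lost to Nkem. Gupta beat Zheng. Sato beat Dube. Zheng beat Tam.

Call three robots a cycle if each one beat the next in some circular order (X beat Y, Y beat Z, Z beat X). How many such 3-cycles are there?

16

Win totals: Gupta 5, Pham 4, Zheng 3, Blom 3, Tam 2, Sato 4, Nkem 5, Dube 2.
A robot with w wins dominates both others in C(w,2) triples; summing gives 10 + 6 + 3 + 3 + 1 + 6 + 10 + 1 = 40 transitive triples.
Total triples C(8,3) = 56, so cyclic triples = 56 − 40 = 16.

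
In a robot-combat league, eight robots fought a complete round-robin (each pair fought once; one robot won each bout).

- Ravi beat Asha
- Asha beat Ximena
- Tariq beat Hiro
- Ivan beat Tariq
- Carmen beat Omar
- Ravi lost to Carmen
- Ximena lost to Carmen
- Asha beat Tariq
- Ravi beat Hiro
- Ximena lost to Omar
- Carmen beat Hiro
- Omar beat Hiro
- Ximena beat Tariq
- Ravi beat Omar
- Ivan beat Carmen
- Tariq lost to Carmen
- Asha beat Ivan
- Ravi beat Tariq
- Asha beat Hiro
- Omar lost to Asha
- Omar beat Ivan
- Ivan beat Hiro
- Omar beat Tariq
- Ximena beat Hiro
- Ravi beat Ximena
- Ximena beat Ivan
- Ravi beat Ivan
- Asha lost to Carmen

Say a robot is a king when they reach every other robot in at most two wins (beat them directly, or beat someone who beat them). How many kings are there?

Tariq cannot reach Ximena, Asha, Ivan, Omar, Carmen, Ravi in two steps.
Hiro cannot reach Tariq, Ximena, Asha, Ivan, Omar, Carmen, Ravi in two steps.
Ximena cannot reach Asha, Omar, Ravi in two steps.
Asha cannot reach Ravi in two steps.
Ivan reaches everyone (king).
Omar cannot reach Asha, Ravi in two steps.
Carmen reaches everyone (king).
Ravi reaches everyone (king).
Kings: Ivan, Carmen, Ravi — 3.

3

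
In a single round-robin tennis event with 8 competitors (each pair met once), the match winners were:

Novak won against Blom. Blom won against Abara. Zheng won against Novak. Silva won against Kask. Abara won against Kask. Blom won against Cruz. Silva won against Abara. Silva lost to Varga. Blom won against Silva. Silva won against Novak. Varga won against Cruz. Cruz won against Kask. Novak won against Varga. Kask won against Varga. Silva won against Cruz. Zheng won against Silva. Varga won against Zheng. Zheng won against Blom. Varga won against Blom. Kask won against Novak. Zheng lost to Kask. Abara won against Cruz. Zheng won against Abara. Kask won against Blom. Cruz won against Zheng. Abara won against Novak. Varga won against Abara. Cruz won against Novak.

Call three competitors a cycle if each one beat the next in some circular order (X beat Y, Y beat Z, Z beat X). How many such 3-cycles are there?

18

Win totals: Novak 2, Varga 5, Abara 3, Zheng 4, Kask 4, Silva 4, Cruz 3, Blom 3.
A competitor with w wins dominates both others in C(w,2) triples; summing gives 1 + 10 + 3 + 6 + 6 + 6 + 3 + 3 = 38 transitive triples.
Total triples C(8,3) = 56, so cyclic triples = 56 − 38 = 18.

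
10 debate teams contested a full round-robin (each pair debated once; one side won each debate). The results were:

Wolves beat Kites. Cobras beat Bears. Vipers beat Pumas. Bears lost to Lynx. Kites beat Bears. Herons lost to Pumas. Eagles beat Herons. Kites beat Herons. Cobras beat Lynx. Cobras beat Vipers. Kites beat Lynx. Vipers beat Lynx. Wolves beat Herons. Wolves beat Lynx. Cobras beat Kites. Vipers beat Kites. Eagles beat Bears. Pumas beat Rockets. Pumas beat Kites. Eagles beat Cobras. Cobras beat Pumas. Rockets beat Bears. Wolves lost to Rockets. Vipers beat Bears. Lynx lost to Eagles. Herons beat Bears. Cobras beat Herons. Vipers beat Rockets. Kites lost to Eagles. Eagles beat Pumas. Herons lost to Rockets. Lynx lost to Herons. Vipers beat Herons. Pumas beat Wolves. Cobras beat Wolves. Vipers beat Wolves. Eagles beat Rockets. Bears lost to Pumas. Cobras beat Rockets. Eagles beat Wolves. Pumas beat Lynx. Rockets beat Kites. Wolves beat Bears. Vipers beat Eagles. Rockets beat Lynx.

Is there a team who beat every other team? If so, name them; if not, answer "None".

None

Highest win total is Vipers with 8 (out of 9 possible).
Vipers lost to Cobras, so no team went undefeated.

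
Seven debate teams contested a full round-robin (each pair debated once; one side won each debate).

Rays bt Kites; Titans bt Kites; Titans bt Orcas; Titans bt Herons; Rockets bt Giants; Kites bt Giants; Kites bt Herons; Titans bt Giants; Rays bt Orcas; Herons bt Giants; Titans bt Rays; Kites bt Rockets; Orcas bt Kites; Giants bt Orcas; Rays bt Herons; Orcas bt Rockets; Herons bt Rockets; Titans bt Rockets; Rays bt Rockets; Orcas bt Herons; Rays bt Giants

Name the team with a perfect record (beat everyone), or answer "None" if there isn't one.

Titans

Titans has 6 wins out of 6 opponents — a perfect record.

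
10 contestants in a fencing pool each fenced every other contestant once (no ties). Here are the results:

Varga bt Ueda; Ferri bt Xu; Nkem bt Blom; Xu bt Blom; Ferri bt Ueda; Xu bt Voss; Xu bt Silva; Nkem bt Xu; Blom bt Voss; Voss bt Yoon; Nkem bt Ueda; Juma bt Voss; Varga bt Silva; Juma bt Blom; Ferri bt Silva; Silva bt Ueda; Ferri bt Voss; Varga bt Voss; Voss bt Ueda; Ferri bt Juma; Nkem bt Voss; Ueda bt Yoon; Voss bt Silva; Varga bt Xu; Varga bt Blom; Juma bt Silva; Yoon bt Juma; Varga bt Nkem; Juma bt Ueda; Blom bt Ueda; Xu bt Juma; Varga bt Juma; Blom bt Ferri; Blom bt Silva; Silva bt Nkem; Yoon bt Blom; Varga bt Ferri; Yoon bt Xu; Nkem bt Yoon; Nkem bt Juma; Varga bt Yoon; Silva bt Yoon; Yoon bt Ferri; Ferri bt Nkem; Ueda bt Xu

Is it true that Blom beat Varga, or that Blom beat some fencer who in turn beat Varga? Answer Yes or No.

Blom did not beat Varga directly.
Blom beat Ferri, Silva, Voss, Ueda, but each of them lost to Varga. No two-step path.

No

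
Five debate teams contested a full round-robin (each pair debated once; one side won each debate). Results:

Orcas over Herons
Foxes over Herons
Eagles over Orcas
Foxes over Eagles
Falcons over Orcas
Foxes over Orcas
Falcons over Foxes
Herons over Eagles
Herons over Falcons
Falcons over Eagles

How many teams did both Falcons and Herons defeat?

1

Falcons beat: Eagles, Orcas, Foxes.
Herons beat: Eagles, Falcons.
Both beat: Eagles — 1.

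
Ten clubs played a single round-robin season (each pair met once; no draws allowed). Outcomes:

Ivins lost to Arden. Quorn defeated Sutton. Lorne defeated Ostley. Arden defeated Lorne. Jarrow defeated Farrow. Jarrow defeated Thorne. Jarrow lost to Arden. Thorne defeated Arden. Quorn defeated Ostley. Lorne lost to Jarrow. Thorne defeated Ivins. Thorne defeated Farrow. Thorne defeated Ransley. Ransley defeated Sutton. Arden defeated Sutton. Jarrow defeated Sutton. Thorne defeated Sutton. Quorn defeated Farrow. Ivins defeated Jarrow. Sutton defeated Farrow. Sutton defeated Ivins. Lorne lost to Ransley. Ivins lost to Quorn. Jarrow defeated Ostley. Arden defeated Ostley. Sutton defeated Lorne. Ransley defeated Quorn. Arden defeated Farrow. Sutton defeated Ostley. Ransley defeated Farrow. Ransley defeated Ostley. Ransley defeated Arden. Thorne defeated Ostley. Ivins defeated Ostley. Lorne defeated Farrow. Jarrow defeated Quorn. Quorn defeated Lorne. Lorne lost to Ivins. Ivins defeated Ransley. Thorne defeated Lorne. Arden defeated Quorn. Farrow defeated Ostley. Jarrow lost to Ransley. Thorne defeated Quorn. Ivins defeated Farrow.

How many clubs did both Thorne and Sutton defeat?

Thorne beat: Ivins, Sutton, Quorn, Lorne, Ransley, Farrow, Arden, Ostley.
Sutton beat: Ivins, Lorne, Farrow, Ostley.
Both beat: Ivins, Lorne, Farrow, Ostley — 4.

4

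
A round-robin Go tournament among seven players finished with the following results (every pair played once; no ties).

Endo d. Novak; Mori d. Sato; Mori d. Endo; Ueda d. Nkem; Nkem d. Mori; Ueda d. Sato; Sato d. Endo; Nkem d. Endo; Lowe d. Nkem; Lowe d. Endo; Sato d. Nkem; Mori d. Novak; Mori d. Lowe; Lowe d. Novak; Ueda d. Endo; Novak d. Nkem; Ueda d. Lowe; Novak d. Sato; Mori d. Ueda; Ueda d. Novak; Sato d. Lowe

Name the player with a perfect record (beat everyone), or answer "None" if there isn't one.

None

Highest win total is Ueda with 5 (out of 6 possible).
Ueda lost to Mori, so no player went undefeated.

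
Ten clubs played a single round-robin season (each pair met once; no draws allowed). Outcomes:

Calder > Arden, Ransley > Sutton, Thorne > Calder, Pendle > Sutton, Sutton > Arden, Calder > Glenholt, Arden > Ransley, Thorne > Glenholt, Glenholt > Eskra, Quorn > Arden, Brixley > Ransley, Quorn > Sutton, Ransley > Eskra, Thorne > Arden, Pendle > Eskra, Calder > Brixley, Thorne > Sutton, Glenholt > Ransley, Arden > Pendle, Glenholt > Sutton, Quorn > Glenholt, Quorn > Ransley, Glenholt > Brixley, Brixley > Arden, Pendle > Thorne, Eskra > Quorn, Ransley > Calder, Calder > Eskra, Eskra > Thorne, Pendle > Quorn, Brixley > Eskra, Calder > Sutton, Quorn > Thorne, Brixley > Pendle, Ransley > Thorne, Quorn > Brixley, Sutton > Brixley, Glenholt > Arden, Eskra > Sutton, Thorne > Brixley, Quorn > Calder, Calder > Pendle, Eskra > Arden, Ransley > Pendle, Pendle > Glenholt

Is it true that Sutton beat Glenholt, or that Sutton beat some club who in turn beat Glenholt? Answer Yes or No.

No

Sutton did not beat Glenholt directly.
Sutton beat Arden, Brixley, but each of them lost to Glenholt. No two-step path.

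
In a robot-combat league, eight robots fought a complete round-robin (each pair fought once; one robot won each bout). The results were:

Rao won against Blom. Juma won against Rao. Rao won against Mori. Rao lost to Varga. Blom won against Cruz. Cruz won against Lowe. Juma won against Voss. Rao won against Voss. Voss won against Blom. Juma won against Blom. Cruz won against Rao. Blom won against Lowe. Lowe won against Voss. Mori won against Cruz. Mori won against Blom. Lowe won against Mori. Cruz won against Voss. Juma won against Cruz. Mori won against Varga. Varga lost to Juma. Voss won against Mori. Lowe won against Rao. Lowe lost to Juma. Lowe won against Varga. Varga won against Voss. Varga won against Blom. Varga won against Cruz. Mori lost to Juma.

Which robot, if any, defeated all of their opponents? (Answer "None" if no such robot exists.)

Juma

Juma has 7 wins out of 7 opponents — a perfect record.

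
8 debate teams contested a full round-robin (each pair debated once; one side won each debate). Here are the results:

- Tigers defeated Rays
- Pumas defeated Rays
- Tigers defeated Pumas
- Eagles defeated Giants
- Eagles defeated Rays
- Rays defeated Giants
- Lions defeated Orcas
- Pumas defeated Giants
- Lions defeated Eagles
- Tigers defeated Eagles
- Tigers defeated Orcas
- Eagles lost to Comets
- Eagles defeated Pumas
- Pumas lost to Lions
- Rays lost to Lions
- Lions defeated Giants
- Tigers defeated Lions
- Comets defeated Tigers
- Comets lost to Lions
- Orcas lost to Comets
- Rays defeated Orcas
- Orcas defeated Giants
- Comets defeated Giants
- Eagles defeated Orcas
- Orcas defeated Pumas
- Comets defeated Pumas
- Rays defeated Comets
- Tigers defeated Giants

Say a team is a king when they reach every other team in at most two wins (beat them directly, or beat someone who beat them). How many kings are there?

3

Tigers reaches everyone (king).
Comets reaches everyone (king).
Pumas cannot reach Tigers, Eagles, Lions in two steps.
Giants cannot reach Tigers, Comets, Pumas, Eagles, Orcas, Lions, Rays in two steps.
Eagles cannot reach Tigers, Lions in two steps.
Orcas cannot reach Tigers, Comets, Eagles, Lions in two steps.
Lions reaches everyone (king).
Rays cannot reach Lions in two steps.
Kings: Tigers, Comets, Lions — 3.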